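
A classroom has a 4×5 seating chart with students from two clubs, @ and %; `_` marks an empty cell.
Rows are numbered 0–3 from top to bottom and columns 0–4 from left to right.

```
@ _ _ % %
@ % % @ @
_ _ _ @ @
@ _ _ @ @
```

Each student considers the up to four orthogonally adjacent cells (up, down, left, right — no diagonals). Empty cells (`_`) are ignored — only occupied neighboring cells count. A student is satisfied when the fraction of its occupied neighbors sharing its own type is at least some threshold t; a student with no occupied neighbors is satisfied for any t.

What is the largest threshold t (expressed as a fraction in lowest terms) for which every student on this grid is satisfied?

1/2

Row 0: (0,0)@ 1/1 · (0,3)% 1/2 · (0,4)% 1/2
Row 1: (1,0)@ 1/2 · (1,1)% 1/2 · (1,2)% 1/2 · (1,3)@ 2/4 · (1,4)@ 2/3
Row 2: (2,3)@ 3/3 · (2,4)@ 3/3
Row 3: (3,0)@ — no occupied neighbors · (3,3)@ 2/2 · (3,4)@ 2/2
The smallest same-type fraction is 1/2 at (0,3), which reduces to 1/2. Any threshold above that leaves this student unsatisfied.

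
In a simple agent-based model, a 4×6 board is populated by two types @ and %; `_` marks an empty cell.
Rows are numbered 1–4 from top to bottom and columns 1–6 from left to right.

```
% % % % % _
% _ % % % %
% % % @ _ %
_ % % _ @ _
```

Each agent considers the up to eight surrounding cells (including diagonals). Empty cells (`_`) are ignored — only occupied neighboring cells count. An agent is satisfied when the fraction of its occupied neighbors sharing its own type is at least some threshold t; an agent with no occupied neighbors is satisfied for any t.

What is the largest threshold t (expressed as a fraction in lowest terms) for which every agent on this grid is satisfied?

1/6

(1,1)% 2/2
(1,2)% 4/4
(1,3)% 4/4
(1,4)% 5/5
(1,5)% 4/4
(2,1)% 4/4
(2,3)% 6/7
(2,4)% 6/7
(2,5)% 5/6
(2,6)% 3/3
(3,1)% 3/3
(3,2)% 6/6
(3,3)% 5/6
(3,4)@ 1/6
(3,6)% 2/3
(4,2)% 4/4
(4,3)% 3/4
(4,5)@ 1/2
The smallest same-type fraction is 1/6 at (3,4), which reduces to 1/6. Any threshold above that leaves this agent unsatisfied.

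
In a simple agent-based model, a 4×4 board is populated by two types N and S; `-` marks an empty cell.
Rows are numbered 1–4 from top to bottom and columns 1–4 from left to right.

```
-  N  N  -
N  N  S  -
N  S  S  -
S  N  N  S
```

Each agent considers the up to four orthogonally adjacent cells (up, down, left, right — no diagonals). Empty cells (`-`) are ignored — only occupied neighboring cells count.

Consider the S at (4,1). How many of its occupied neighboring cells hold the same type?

Occupied neighbors of (4,1): (3,1)=N, (4,2)=N.
Same type (S): 0 of 2.

0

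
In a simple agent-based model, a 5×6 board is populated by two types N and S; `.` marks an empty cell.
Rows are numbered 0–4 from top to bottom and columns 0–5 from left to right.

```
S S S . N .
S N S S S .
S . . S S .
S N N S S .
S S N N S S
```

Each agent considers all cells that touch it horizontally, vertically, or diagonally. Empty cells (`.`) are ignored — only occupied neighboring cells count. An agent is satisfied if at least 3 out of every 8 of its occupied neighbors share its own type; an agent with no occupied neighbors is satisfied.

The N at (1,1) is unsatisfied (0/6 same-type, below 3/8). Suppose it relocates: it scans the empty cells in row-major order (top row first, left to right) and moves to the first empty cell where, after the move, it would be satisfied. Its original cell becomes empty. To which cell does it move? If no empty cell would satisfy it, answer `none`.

Vacating (1,1). Empty cells in order:
  (0,3): 1/5 same-type → still unsatisfied.
  (0,5): 1/2 same-type → satisfied — stop here.

(0,5)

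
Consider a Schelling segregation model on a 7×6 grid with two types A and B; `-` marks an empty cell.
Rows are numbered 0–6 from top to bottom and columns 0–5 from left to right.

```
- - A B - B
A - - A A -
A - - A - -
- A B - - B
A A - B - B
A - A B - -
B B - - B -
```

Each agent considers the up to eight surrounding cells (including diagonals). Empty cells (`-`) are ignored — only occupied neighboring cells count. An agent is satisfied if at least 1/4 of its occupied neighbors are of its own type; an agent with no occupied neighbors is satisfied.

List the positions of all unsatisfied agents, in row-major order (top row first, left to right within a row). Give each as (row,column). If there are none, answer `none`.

(0,3), (0,5)

(0,2)A 1/2 ok
(0,3)B 0/3 unhappy
(0,5)B 0/1 unhappy
(1,0)A 1/1 ok
(1,3)A 3/4 ok
(1,4)A 2/4 ok
(2,0)A 2/2 ok
(2,3)A 2/3 ok
(3,1)A 3/4 ok
(3,2)B 1/4 ok
(3,5)B 1/1 ok
(4,0)A 3/3 ok
(4,1)A 4/5 ok
(4,3)B 2/3 ok
(4,5)B 1/1 ok
(5,0)A 2/4 ok
(5,2)A 1/4 ok
(5,3)B 2/3 ok
(6,0)B 1/2 ok
(6,1)B 1/3 ok
(6,4)B 1/1 ok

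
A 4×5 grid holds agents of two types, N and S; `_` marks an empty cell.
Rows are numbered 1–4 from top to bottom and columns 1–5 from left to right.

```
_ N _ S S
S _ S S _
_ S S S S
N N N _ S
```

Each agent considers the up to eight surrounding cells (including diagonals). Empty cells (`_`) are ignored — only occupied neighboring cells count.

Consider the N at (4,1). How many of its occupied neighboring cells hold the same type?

1

Occupied neighbors of (4,1): (3,2)=S, (4,2)=N.
Same type (N): 1 of 2.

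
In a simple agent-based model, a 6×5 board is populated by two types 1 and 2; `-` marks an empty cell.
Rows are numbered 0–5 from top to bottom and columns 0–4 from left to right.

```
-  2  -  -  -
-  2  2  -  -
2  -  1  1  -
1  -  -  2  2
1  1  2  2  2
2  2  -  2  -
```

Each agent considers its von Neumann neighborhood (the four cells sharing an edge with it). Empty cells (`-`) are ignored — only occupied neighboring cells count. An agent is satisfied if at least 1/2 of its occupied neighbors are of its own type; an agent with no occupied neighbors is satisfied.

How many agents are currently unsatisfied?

Row 0: (0,1)2 1/1 satisfied
Row 1: (1,1)2 2/2 satisfied · (1,2)2 1/2 satisfied
Row 2: (2,0)2 0/1 not · (2,2)1 1/2 satisfied · (2,3)1 1/2 satisfied
Row 3: (3,0)1 1/2 satisfied · (3,3)2 2/3 satisfied · (3,4)2 2/2 satisfied
Row 4: (4,0)1 2/3 satisfied · (4,1)1 1/3 not · (4,2)2 1/2 satisfied · (4,3)2 4/4 satisfied · (4,4)2 2/2 satisfied
Row 5: (5,0)2 1/2 satisfied · (5,1)2 1/2 satisfied · (5,3)2 1/1 satisfied
Unsatisfied: (2,0), (4,1) — 2 in total.

2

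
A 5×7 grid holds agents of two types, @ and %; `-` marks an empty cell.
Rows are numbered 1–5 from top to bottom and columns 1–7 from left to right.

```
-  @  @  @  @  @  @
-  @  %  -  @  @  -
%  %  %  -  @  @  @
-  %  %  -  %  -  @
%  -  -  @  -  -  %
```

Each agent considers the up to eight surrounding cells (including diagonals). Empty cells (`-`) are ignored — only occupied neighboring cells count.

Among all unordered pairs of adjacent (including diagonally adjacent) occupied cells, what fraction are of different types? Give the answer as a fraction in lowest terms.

Scan each occupied cell's neighbors to the right and below (and the two forward diagonals) so each pair is counted once.
Row 1: @(1,2)–@(1,3)= @(1,2)–@(2,2)= @(1,2)–%(2,3)≠ @(1,3)–@(1,4)= @(1,3)–%(2,3)≠ @(1,3)–@(2,2)= @(1,4)–@(1,5)= @(1,4)–@(2,5)= @(1,4)–%(2,3)≠ @(1,5)–@(1,6)= @(1,5)–@(2,5)= @(1,5)–@(2,6)= @(1,6)–@(1,7)= @(1,6)–@(2,6)= @(1,6)–@(2,5)= @(1,7)–@(2,6)=  → 3/16 unlike.
Row 2: @(2,2)–%(2,3)≠ @(2,2)–%(3,2)≠ @(2,2)–%(3,3)≠ @(2,2)–%(3,1)≠ %(2,3)–%(3,3)= %(2,3)–%(3,2)= @(2,5)–@(2,6)= @(2,5)–@(3,5)= @(2,5)–@(3,6)= @(2,6)–@(3,6)= @(2,6)–@(3,7)= @(2,6)–@(3,5)=  → 4/12 unlike.
Row 3: %(3,1)–%(3,2)= %(3,1)–%(4,2)= %(3,2)–%(3,3)= %(3,2)–%(4,2)= %(3,2)–%(4,3)= %(3,3)–%(4,3)= %(3,3)–%(4,2)= @(3,5)–@(3,6)= @(3,5)–%(4,5)≠ @(3,6)–@(3,7)= @(3,6)–@(4,7)= @(3,6)–%(4,5)≠ @(3,7)–@(4,7)=  → 2/13 unlike.
Row 4: %(4,2)–%(4,3)= %(4,2)–%(5,1)= %(4,3)–@(5,4)≠ %(4,5)–@(5,4)≠ @(4,7)–%(5,7)≠  → 3/5 unlike.
Total adjacent occupied pairs: 46; unlike-type pairs: 12.
12/46 reduces to 6/23.

6/23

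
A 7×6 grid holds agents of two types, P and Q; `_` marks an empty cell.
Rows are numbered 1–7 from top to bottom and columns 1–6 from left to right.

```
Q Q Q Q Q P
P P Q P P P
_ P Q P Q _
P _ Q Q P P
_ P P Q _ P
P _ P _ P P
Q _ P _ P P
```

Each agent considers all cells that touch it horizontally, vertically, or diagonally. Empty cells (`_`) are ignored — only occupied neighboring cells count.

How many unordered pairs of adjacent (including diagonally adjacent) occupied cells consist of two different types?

38

Scan each occupied cell's neighbors to the right and below (and the two forward diagonals) so each pair is counted once.
From row 1: 12 unlike of 21 pairs (running 12/21).
From row 2: 9 unlike of 17 pairs (running 21/38).
From row 3: 8 unlike of 13 pairs (running 29/51).
From row 4: 5 unlike of 12 pairs (running 34/63).
From row 5: 3 unlike of 9 pairs (running 37/72).
From row 6: 1 unlike of 7 pairs (running 38/79).
From row 7: 0 unlike of 1 pairs (running 38/80).
Total adjacent occupied pairs: 80; unlike-type pairs: 38.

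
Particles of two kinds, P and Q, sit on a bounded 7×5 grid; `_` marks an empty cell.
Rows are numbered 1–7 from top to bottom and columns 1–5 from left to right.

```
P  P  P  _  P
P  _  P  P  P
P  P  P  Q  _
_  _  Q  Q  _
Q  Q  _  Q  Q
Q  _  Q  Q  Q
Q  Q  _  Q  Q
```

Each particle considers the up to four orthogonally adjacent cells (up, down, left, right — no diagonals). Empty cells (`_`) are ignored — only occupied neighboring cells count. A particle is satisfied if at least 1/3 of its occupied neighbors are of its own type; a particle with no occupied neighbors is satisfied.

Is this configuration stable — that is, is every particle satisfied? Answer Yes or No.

Row 1: (1,1)P 2/2 ok · (1,2)P 2/2 ok · (1,3)P 2/2 ok · (1,5)P 1/1 ok
Row 2: (2,1)P 2/2 ok · (2,3)P 3/3 ok · (2,4)P 2/3 ok · (2,5)P 2/2 ok
Row 3: (3,1)P 2/2 ok · (3,2)P 2/2 ok · (3,3)P 2/4 ok · (3,4)Q 1/3 ok
Row 4: (4,3)Q 1/2 ok · (4,4)Q 3/3 ok
Row 5: (5,1)Q 2/2 ok · (5,2)Q 1/1 ok · (5,4)Q 3/3 ok · (5,5)Q 2/2 ok
Row 6: (6,1)Q 2/2 ok · (6,3)Q 1/1 ok · (6,4)Q 4/4 ok · (6,5)Q 3/3 ok
Row 7: (7,1)Q 2/2 ok · (7,2)Q 1/1 ok · (7,4)Q 2/2 ok · (7,5)Q 2/2 ok
All meet the threshold, so the configuration is stable.

Yes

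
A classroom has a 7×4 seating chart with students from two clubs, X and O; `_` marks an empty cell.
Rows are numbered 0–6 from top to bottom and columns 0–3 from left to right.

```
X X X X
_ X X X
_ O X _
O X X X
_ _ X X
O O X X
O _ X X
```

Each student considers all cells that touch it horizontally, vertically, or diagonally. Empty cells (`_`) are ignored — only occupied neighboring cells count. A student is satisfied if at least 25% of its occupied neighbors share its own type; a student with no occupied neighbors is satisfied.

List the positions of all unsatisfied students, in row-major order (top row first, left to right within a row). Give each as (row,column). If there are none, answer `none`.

Row 0: (0,0)X 2/2 ok · (0,1)X 4/4 ok · (0,2)X 5/5 ok · (0,3)X 3/3 ok
Row 1: (1,1)X 5/6 ok · (1,2)X 6/7 ok · (1,3)X 4/4 ok
Row 2: (2,1)O 1/6 unhappy · (2,2)X 6/7 ok
Row 3: (3,0)O 1/2 ok · (3,1)X 3/5 ok · (3,2)X 5/6 ok · (3,3)X 4/4 ok
Row 4: (4,2)X 6/7 ok · (4,3)X 5/5 ok
Row 5: (5,0)O 2/2 ok · (5,1)O 2/5 ok · (5,2)X 5/6 ok · (5,3)X 5/5 ok
Row 6: (6,0)O 2/2 ok · (6,2)X 3/4 ok · (6,3)X 3/3 ok

(2,1)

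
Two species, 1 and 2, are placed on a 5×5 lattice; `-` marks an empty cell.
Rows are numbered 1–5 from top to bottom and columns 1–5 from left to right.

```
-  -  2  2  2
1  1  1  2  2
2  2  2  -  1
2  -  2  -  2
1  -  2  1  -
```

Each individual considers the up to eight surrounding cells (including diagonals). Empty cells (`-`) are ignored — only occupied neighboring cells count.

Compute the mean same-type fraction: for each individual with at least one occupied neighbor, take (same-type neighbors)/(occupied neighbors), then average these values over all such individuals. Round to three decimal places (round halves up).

Row 1: (1,3)2 2/4 · (1,4)2 4/5 · (1,5)2 3/3
Row 2: (2,1)1 1/3 · (2,2)1 2/6 · (2,3)1 1/6 · (2,4)2 5/7 · (2,5)2 3/4
Row 3: (3,1)2 2/4 · (3,2)2 4/7 · (3,3)2 3/5 · (3,5)1 0/3
Row 4: (4,1)2 2/3 · (4,3)2 3/4 · (4,5)2 0/2
Row 5: (5,1)1 0/1 · (5,3)2 1/2 · (5,4)1 0/3
Sum over 18 individuals: 2/4 + 4/5 + 3/3 + 1/3 + 2/6 + 1/6 + 5/7 + 3/4 + 2/4 + 4/7 + 3/5 + 0/3 + 2/3 + 3/4 + 0/2 + 0/1 + 1/2 + 0/3 = 573/70; mean = 573/70 ÷ 18 = 191/420 = 0.454761… → 0.455.

0.455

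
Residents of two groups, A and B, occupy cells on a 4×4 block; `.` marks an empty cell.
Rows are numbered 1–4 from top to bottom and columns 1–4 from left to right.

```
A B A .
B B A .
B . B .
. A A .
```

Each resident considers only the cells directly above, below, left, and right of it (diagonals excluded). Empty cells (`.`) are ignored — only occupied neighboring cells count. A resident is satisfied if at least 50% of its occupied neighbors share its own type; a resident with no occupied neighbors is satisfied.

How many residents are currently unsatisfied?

4

Row 1: (1,1)A 0/2 ✗ · (1,2)B 1/3 ✗ · (1,3)A 1/2 ✓
Row 2: (2,1)B 2/3 ✓ · (2,2)B 2/3 ✓ · (2,3)A 1/3 ✗
Row 3: (3,1)B 1/1 ✓ · (3,3)B 0/2 ✗
Row 4: (4,2)A 1/1 ✓ · (4,3)A 1/2 ✓
Unsatisfied: (1,1), (1,2), (2,3), (3,3) — 4 in total.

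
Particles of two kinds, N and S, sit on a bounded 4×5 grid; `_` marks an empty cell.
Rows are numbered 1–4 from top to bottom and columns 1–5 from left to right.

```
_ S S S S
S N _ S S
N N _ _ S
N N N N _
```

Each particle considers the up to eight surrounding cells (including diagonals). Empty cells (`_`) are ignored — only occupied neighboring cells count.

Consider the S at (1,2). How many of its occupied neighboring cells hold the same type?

Occupied neighbors of (1,2): (1,3)=S, (2,1)=S, (2,2)=N.
Same type (S): 2 of 3.

2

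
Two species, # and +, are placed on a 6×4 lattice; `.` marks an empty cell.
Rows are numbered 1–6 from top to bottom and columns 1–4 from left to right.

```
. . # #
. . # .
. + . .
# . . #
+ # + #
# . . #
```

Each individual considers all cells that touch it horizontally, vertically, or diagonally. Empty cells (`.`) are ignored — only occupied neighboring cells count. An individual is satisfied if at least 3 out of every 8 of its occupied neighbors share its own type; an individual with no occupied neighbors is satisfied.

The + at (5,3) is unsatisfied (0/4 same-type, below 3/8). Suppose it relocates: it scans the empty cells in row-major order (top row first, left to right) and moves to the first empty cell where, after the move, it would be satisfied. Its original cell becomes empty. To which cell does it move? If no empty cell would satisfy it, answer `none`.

Vacating (5,3). Empty cells in order:
  (1,1): 0/0 same-type → satisfied — stop here.

(1,1)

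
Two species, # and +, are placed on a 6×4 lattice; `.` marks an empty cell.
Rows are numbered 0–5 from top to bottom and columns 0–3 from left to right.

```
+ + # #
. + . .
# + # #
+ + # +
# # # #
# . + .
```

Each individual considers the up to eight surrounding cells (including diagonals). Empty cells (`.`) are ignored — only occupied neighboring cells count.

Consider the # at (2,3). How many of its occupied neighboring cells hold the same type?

2

Occupied neighbors of (2,3): (2,2)=#, (3,2)=#, (3,3)=+.
Same type (#): 2 of 3.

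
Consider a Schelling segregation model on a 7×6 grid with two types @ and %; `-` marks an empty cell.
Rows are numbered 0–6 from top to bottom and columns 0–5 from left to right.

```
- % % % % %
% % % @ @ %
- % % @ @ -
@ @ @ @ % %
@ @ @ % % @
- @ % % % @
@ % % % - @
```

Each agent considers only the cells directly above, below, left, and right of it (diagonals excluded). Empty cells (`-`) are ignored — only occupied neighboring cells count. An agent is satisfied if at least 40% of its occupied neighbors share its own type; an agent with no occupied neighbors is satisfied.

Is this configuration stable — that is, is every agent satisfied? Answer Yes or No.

No

Row 0: (0,1)% 2/2 satisfied · (0,2)% 3/3 satisfied · (0,3)% 2/3 satisfied · (0,4)% 2/3 satisfied · (0,5)% 2/2 satisfied
Row 1: (1,0)% 1/1 satisfied · (1,1)% 4/4 satisfied · (1,2)% 3/4 satisfied · (1,3)@ 2/4 satisfied · (1,4)@ 2/4 satisfied · (1,5)% 1/2 satisfied
Row 2: (2,1)% 2/3 satisfied · (2,2)% 2/4 satisfied · (2,3)@ 3/4 satisfied · (2,4)@ 2/3 satisfied
Row 3: (3,0)@ 2/2 satisfied · (3,1)@ 3/4 satisfied · (3,2)@ 3/4 satisfied · (3,3)@ 2/4 satisfied · (3,4)% 2/4 satisfied · (3,5)% 1/2 satisfied
Row 4: (4,0)@ 2/2 satisfied · (4,1)@ 4/4 satisfied · (4,2)@ 2/4 satisfied · (4,3)% 2/4 satisfied · (4,4)% 3/4 satisfied · (4,5)@ 1/3 not
Row 5: (5,1)@ 1/3 not · (5,2)% 2/4 satisfied · (5,3)% 4/4 satisfied · (5,4)% 2/3 satisfied · (5,5)@ 2/3 satisfied
Row 6: (6,0)@ 0/1 not · (6,1)% 1/3 not · (6,2)% 3/3 satisfied · (6,3)% 2/2 satisfied · (6,5)@ 1/1 satisfied
For instance (4,5) has only 1/3 same-type neighbors, below 2/5.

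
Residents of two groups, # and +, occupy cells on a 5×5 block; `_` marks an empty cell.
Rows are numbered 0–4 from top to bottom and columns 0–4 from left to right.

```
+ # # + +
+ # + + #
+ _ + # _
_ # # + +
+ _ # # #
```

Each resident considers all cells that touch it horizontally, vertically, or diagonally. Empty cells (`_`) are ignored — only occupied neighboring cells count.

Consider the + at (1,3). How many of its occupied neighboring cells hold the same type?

Occupied neighbors of (1,3): (0,2)=#, (0,3)=+, (0,4)=+, (1,2)=+, (1,4)=#, (2,2)=+, (2,3)=#.
Same type (+): 4 of 7.

4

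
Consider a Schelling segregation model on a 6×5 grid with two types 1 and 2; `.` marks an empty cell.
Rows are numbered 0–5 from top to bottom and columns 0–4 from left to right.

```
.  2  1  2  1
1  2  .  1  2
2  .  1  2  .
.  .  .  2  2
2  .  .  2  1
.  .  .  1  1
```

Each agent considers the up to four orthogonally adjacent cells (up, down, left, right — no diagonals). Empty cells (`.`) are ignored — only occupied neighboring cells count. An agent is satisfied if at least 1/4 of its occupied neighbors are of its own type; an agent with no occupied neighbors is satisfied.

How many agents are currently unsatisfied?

8

(0,1)2 1/2 ok
(0,2)1 0/2 unhappy
(0,3)2 0/3 unhappy
(0,4)1 0/2 unhappy
(1,0)1 0/2 unhappy
(1,1)2 1/2 ok
(1,3)1 0/3 unhappy
(1,4)2 0/2 unhappy
(2,0)2 0/1 unhappy
(2,2)1 0/1 unhappy
(2,3)2 1/3 ok
(3,3)2 3/3 ok
(3,4)2 1/2 ok
(4,0)2 0/0 ok
(4,3)2 1/3 ok
(4,4)1 1/3 ok
(5,3)1 1/2 ok
(5,4)1 2/2 ok
Unsatisfied: (0,2), (0,3), (0,4), (1,0), (1,3), (1,4), (2,0), (2,2) — 8 in total.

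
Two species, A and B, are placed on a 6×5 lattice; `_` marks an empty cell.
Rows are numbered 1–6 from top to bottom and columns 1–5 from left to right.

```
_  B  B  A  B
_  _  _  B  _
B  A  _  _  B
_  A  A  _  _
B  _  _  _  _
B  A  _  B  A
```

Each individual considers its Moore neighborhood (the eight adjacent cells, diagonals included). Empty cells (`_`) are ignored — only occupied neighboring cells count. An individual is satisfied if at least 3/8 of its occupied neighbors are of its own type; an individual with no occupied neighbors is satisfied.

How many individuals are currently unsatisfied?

(1,2)B 1/1 ✓
(1,3)B 2/3 ✓
(1,4)A 0/3 ✗
(1,5)B 1/2 ✓
(2,4)B 3/4 ✓
(3,1)B 0/2 ✗
(3,2)A 2/3 ✓
(3,5)B 1/1 ✓
(4,2)A 2/4 ✓
(4,3)A 2/2 ✓
(5,1)B 1/3 ✗
(6,1)B 1/2 ✓
(6,2)A 0/2 ✗
(6,4)B 0/1 ✗
(6,5)A 0/1 ✗
Unsatisfied: (1,4), (3,1), (5,1), (6,2), (6,4), (6,5) — 6 in total.

6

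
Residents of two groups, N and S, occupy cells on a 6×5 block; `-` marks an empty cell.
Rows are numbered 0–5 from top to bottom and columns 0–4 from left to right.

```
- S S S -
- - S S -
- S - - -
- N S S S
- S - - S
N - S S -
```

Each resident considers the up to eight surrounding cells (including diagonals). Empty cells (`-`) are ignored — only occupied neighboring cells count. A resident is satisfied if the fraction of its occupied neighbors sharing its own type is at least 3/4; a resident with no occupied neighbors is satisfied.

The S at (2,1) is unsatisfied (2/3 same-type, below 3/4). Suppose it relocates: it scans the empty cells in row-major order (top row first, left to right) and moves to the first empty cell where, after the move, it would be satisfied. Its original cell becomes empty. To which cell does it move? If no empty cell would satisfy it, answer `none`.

(0,0)

Vacating (2,1). Empty cells in order:
  (0,0): 1/1 same-type → satisfied — stop here.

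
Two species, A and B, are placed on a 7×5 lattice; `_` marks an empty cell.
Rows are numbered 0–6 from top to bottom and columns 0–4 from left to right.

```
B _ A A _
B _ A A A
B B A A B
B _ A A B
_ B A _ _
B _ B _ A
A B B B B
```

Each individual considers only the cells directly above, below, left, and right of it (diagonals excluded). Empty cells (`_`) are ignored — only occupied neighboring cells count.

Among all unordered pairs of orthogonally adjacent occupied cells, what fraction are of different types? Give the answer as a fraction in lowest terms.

3/10

Scan each occupied cell's neighbors to the right and below so each pair is counted once.
From row 0: 0 unlike of 4 pairs (running 0/4).
From row 1: 1 unlike of 6 pairs (running 1/10).
From row 2: 2 unlike of 8 pairs (running 3/18).
From row 3: 1 unlike of 3 pairs (running 4/21).
From row 4: 2 unlike of 2 pairs (running 6/23).
From row 5: 2 unlike of 3 pairs (running 8/26).
From row 6: 1 unlike of 4 pairs (running 9/30).
Total adjacent occupied pairs: 30; unlike-type pairs: 9.
9/30 reduces to 3/10.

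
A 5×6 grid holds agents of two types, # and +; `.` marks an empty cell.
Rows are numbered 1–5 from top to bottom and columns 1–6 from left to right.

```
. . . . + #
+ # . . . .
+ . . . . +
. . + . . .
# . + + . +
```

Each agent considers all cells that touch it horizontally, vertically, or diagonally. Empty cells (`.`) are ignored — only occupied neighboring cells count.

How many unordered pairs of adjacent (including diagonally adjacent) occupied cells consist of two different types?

Scan each occupied cell's neighbors to the right and below (and the two forward diagonals) so each pair is counted once.
Row 1: +(1,5)–#(1,6)≠  → 1/1 unlike.
Row 2: +(2,1)–#(2,2)≠ +(2,1)–+(3,1)= #(2,2)–+(3,1)≠  → 2/3 unlike.
Row 4: +(4,3)–+(5,3)= +(4,3)–+(5,4)=  → 0/2 unlike.
Row 5: +(5,3)–+(5,4)=  → 0/1 unlike.
Total adjacent occupied pairs: 7; unlike-type pairs: 3.

3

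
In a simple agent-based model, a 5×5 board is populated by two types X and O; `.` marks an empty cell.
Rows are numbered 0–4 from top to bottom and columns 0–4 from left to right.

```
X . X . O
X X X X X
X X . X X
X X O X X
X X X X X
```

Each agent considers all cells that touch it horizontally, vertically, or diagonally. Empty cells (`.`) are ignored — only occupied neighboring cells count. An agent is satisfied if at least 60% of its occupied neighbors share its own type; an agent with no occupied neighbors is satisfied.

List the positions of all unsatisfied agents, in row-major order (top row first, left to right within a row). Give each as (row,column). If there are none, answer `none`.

Row 0: (0,0)X 2/2 satisfied · (0,2)X 3/3 satisfied · (0,4)O 0/2 not
Row 1: (1,0)X 4/4 satisfied · (1,1)X 6/6 satisfied · (1,2)X 5/5 satisfied · (1,3)X 5/6 satisfied · (1,4)X 3/4 satisfied
Row 2: (2,0)X 5/5 satisfied · (2,1)X 6/7 satisfied · (2,3)X 6/7 satisfied · (2,4)X 5/5 satisfied
Row 3: (3,0)X 5/5 satisfied · (3,1)X 6/7 satisfied · (3,2)O 0/7 not · (3,3)X 6/7 satisfied · (3,4)X 5/5 satisfied
Row 4: (4,0)X 3/3 satisfied · (4,1)X 4/5 satisfied · (4,2)X 4/5 satisfied · (4,3)X 4/5 satisfied · (4,4)X 3/3 satisfied

(0,4), (3,2)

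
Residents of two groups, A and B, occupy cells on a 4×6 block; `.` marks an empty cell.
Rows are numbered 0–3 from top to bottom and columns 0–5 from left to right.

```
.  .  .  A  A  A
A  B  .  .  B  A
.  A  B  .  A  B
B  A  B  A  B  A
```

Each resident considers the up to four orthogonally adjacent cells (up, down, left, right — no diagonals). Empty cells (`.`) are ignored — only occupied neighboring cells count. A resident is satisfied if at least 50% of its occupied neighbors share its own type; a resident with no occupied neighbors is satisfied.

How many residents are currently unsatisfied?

13

Row 0: (0,3)A 1/1 ✓ · (0,4)A 2/3 ✓ · (0,5)A 2/2 ✓
Row 1: (1,0)A 0/1 ✗ · (1,1)B 0/2 ✗ · (1,4)B 0/3 ✗ · (1,5)A 1/3 ✗
Row 2: (2,1)A 1/3 ✗ · (2,2)B 1/2 ✓ · (2,4)A 0/3 ✗ · (2,5)B 0/3 ✗
Row 3: (3,0)B 0/1 ✗ · (3,1)A 1/3 ✗ · (3,2)B 1/3 ✗ · (3,3)A 0/2 ✗ · (3,4)B 0/3 ✗ · (3,5)A 0/2 ✗
Unsatisfied: (1,0), (1,1), (1,4), (1,5), (2,1), (2,4), (2,5), (3,0), (3,1), (3,2), (3,3), (3,4), (3,5) — 13 in total.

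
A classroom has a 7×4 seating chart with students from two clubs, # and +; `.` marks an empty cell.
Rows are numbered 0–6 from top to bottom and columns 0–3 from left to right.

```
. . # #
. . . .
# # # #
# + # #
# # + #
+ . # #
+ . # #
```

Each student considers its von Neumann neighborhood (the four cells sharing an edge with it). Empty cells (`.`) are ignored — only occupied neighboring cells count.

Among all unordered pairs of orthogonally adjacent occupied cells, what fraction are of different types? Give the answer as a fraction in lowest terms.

Scan each occupied cell's neighbors to the right and below so each pair is counted once.
Row 0: #(0,2)–#(0,3)=  → 0/1 unlike.
Row 2: #(2,0)–#(2,1)= #(2,0)–#(3,0)= #(2,1)–#(2,2)= #(2,1)–+(3,1)≠ #(2,2)–#(2,3)= #(2,2)–#(3,2)= #(2,3)–#(3,3)=  → 1/7 unlike.
Row 3: #(3,0)–+(3,1)≠ #(3,0)–#(4,0)= +(3,1)–#(3,2)≠ +(3,1)–#(4,1)≠ #(3,2)–#(3,3)= #(3,2)–+(4,2)≠ #(3,3)–#(4,3)=  → 4/7 unlike.
Row 4: #(4,0)–#(4,1)= #(4,0)–+(5,0)≠ #(4,1)–+(4,2)≠ +(4,2)–#(4,3)≠ +(4,2)–#(5,2)≠ #(4,3)–#(5,3)=  → 4/6 unlike.
Row 5: +(5,0)–+(6,0)= #(5,2)–#(5,3)= #(5,2)–#(6,2)= #(5,3)–#(6,3)=  → 0/4 unlike.
Row 6: #(6,2)–#(6,3)=  → 0/1 unlike.
Total adjacent occupied pairs: 26; unlike-type pairs: 9.
9/26 is already in lowest terms.

9/26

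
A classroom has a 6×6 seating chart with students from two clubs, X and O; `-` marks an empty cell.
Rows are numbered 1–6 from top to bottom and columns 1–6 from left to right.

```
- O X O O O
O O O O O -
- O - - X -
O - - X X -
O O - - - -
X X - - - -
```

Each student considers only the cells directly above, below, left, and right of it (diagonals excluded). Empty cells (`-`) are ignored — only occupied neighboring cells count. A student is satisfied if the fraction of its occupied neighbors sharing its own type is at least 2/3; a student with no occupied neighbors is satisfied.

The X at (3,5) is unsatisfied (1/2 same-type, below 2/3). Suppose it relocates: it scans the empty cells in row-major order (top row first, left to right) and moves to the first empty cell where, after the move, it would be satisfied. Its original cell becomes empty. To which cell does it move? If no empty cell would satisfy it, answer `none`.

(3,6)

Vacating (3,5). Empty cells in order:
  (1,1): 0/2 same-type → still unsatisfied.
  (2,6): 0/2 same-type → still unsatisfied.
  (3,1): 0/3 same-type → still unsatisfied.
  (3,3): 0/2 same-type → still unsatisfied.
  (3,4): 1/2 same-type → still unsatisfied.
  (3,6): 0/0 same-type → satisfied — stop here.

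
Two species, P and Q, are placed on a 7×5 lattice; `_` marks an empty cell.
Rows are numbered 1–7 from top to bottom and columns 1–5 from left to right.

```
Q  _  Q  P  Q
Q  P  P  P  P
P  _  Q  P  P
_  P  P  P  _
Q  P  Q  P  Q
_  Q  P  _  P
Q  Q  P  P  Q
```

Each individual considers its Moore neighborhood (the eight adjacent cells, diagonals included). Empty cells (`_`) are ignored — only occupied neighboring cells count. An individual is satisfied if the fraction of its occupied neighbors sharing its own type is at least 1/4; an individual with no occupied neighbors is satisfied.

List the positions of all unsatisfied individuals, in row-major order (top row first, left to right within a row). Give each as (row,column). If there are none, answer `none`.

(1,3), (1,5), (3,3), (5,3), (5,5), (7,5)

(1,1)Q 1/2 ✓
(1,3)Q 0/4 ✗
(1,4)P 3/5 ✓
(1,5)Q 0/3 ✗
(2,1)Q 1/3 ✓
(2,2)P 2/6 ✓
(2,3)P 4/6 ✓
(2,4)P 5/8 ✓
(2,5)P 4/5 ✓
(3,1)P 2/3 ✓
(3,3)Q 0/7 ✗
(3,4)P 6/7 ✓
(3,5)P 4/4 ✓
(4,2)P 3/6 ✓
(4,3)P 5/7 ✓
(4,4)P 4/7 ✓
(5,1)Q 1/3 ✓
(5,2)P 3/6 ✓
(5,3)Q 1/7 ✗
(5,4)P 4/6 ✓
(5,5)Q 0/3 ✗
(6,2)Q 4/7 ✓
(6,3)P 4/7 ✓
(6,5)P 2/4 ✓
(7,1)Q 2/2 ✓
(7,2)Q 2/4 ✓
(7,3)P 2/4 ✓
(7,4)P 3/4 ✓
(7,5)Q 0/2 ✗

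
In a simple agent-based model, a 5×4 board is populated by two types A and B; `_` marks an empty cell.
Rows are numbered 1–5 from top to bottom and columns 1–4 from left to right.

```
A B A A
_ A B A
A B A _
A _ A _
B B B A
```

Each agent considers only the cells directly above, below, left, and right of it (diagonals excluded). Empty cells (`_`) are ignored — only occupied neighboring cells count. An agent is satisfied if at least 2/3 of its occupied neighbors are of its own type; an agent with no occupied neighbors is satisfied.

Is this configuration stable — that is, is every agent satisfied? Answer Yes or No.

(1,1)A 0/1 ✗
(1,2)B 0/3 ✗
(1,3)A 1/3 ✗
(1,4)A 2/2 ✓
(2,2)A 0/3 ✗
(2,3)B 0/4 ✗
(2,4)A 1/2 ✗
(3,1)A 1/2 ✗
(3,2)B 0/3 ✗
(3,3)A 1/3 ✗
(4,1)A 1/2 ✗
(4,3)A 1/2 ✗
(5,1)B 1/2 ✗
(5,2)B 2/2 ✓
(5,3)B 1/3 ✗
(5,4)A 0/1 ✗
For instance (1,1) has only 0/1 same-type neighbors, below 2/3.

No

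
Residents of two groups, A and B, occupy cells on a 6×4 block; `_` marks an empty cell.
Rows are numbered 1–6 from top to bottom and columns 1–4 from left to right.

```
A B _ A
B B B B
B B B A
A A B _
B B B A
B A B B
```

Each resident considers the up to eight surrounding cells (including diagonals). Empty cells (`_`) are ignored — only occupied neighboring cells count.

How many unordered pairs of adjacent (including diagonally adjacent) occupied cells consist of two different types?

29

Scan each occupied cell's neighbors to the right and below (and the two forward diagonals) so each pair is counted once.
From row 1: 5 unlike of 8 pairs (running 5/8).
From row 2: 2 unlike of 13 pairs (running 7/21).
From row 3: 7 unlike of 11 pairs (running 14/32).
From row 4: 7 unlike of 10 pairs (running 21/42).
From row 5: 6 unlike of 13 pairs (running 27/55).
From row 6: 2 unlike of 3 pairs (running 29/58).
Total adjacent occupied pairs: 58; unlike-type pairs: 29.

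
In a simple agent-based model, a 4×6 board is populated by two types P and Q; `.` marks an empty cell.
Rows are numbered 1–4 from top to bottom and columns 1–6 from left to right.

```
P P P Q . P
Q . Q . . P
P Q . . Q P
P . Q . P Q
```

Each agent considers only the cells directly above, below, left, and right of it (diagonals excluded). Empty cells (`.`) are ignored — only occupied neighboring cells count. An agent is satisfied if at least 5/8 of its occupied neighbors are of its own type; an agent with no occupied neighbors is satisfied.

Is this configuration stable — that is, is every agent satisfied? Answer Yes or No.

(1,1)P 1/2 unhappy
(1,2)P 2/2 ok
(1,3)P 1/3 unhappy
(1,4)Q 0/1 unhappy
(1,6)P 1/1 ok
(2,1)Q 0/2 unhappy
(2,3)Q 0/1 unhappy
(2,6)P 2/2 ok
(3,1)P 1/3 unhappy
(3,2)Q 0/1 unhappy
(3,5)Q 0/2 unhappy
(3,6)P 1/3 unhappy
(4,1)P 1/1 ok
(4,3)Q 0/0 ok
(4,5)P 0/2 unhappy
(4,6)Q 0/2 unhappy
For instance (1,1) has only 1/2 same-type neighbors, below 5/8.

No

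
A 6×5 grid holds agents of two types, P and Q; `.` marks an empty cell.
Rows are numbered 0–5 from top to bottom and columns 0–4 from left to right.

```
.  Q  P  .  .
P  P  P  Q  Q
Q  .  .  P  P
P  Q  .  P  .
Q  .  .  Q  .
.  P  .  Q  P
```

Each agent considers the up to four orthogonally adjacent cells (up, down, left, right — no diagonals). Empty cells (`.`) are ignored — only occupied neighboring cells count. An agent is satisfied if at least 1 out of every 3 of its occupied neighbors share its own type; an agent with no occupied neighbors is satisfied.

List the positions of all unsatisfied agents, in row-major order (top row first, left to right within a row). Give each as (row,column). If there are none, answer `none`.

Row 0: (0,1)Q 0/2 not · (0,2)P 1/2 satisfied
Row 1: (1,0)P 1/2 satisfied · (1,1)P 2/3 satisfied · (1,2)P 2/3 satisfied · (1,3)Q 1/3 satisfied · (1,4)Q 1/2 satisfied
Row 2: (2,0)Q 0/2 not · (2,3)P 2/3 satisfied · (2,4)P 1/2 satisfied
Row 3: (3,0)P 0/3 not · (3,1)Q 0/1 not · (3,3)P 1/2 satisfied
Row 4: (4,0)Q 0/1 not · (4,3)Q 1/2 satisfied
Row 5: (5,1)P 0/0 satisfied · (5,3)Q 1/2 satisfied · (5,4)P 0/1 not

(0,1), (2,0), (3,0), (3,1), (4,0), (5,4)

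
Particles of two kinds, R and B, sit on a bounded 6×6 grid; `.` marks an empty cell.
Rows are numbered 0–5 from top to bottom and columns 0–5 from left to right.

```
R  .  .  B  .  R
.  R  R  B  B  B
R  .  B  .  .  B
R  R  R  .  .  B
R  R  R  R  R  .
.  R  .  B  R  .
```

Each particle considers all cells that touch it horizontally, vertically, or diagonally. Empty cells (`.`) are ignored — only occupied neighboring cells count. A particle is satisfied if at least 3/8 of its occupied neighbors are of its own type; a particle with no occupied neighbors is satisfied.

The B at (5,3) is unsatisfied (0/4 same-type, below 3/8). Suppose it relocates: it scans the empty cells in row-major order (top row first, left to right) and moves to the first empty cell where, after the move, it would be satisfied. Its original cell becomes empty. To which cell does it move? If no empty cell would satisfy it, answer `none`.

Vacating (5,3). Empty cells in order:
  (0,1): 0/3 same-type → still unsatisfied.
  (0,2): 2/4 same-type → satisfied — stop here.

(0,2)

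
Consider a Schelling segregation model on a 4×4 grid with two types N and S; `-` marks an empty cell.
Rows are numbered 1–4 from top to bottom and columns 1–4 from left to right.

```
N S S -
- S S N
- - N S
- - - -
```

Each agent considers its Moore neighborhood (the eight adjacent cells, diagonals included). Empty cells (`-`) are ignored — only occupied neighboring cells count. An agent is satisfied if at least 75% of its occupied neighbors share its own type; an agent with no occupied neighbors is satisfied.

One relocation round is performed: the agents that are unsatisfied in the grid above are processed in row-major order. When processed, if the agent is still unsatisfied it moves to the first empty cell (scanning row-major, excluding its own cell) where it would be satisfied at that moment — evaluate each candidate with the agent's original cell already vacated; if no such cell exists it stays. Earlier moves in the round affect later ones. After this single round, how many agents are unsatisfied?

1

Initially unsatisfied (in order): (1,1), (2,2), (2,3), (2,4), (3,3), (3,4).
  (1,1) → (4,1).
  (2,2): now satisfied by earlier moves; stays.
  (2,3) → (1,1).
  (2,4) → (4,2).
  (3,3): no empty cell satisfies it; stays.
  (3,4) → (1,4).
Resulting grid:
S S S S
- S - -
- - N -
N N - -
Unsatisfied now: (3,3).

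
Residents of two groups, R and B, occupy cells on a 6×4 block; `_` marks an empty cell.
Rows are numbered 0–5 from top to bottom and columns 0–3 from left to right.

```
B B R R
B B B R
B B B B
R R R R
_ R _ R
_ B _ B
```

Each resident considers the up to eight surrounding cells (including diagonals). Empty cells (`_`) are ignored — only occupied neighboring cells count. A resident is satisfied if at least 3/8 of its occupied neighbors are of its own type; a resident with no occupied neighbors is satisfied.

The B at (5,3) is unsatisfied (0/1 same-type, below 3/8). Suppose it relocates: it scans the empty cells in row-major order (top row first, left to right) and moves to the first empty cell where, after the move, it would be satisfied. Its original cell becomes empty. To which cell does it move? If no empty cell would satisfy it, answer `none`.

(5,0)

Vacating (5,3). Empty cells in order:
  (4,0): 1/4 same-type → still unsatisfied.
  (4,2): 1/6 same-type → still unsatisfied.
  (5,0): 1/2 same-type → satisfied — stop here.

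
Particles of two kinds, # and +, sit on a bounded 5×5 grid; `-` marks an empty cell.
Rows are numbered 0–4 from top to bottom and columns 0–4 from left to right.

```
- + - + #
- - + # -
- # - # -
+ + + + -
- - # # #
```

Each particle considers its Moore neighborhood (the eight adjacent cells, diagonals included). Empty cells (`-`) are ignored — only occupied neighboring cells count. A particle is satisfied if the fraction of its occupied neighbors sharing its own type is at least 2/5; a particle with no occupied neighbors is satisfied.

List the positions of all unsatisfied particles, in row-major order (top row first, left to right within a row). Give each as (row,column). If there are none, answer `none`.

Row 0: (0,1)+ 1/1 ✓ · (0,3)+ 1/3 ✗ · (0,4)# 1/2 ✓
Row 1: (1,2)+ 2/5 ✓ · (1,3)# 2/4 ✓
Row 2: (2,1)# 0/4 ✗ · (2,3)# 1/4 ✗
Row 3: (3,0)+ 1/2 ✓ · (3,1)+ 2/4 ✓ · (3,2)+ 2/6 ✗ · (3,3)+ 1/5 ✗
Row 4: (4,2)# 1/4 ✗ · (4,3)# 2/4 ✓ · (4,4)# 1/2 ✓

(0,3), (2,1), (2,3), (3,2), (3,3), (4,2)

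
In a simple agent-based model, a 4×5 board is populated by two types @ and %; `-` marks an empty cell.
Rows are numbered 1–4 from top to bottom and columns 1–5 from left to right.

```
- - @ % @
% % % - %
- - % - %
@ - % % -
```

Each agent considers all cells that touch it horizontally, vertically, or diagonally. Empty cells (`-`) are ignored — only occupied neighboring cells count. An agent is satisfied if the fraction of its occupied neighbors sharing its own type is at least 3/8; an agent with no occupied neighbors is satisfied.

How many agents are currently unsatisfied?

(1,3)@ 0/3 not
(1,4)% 2/4 satisfied
(1,5)@ 0/2 not
(2,1)% 1/1 satisfied
(2,2)% 3/4 satisfied
(2,3)% 3/4 satisfied
(2,5)% 2/3 satisfied
(3,3)% 4/4 satisfied
(3,5)% 2/2 satisfied
(4,1)@ 0/0 satisfied
(4,3)% 2/2 satisfied
(4,4)% 3/3 satisfied
Unsatisfied: (1,3), (1,5) — 2 in total.

2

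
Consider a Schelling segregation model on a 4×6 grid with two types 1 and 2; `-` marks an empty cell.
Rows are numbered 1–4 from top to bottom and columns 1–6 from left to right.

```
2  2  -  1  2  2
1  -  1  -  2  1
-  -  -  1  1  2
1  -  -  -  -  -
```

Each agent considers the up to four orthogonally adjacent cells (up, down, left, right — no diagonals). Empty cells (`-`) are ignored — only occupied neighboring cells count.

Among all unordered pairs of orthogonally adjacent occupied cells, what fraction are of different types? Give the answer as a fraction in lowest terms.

Scan each occupied cell's neighbors to the right and below so each pair is counted once.
Row 1: 2(1,1)–2(1,2)= 2(1,1)–1(2,1)≠ 1(1,4)–2(1,5)≠ 2(1,5)–2(1,6)= 2(1,5)–2(2,5)= 2(1,6)–1(2,6)≠  → 3/6 unlike.
Row 2: 2(2,5)–1(2,6)≠ 2(2,5)–1(3,5)≠ 1(2,6)–2(3,6)≠  → 3/3 unlike.
Row 3: 1(3,4)–1(3,5)= 1(3,5)–2(3,6)≠  → 1/2 unlike.
Total adjacent occupied pairs: 11; unlike-type pairs: 7.
7/11 is already in lowest terms.

7/11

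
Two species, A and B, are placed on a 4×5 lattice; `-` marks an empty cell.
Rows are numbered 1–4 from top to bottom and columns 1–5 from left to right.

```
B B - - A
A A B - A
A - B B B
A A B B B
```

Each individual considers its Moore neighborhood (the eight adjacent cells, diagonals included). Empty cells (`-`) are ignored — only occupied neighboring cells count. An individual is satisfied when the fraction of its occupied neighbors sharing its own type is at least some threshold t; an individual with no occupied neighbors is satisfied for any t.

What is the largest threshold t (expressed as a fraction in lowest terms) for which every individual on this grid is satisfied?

Row 1: (1,1)B 1/3 · (1,2)B 2/4 · (1,5)A 1/1
Row 2: (2,1)A 2/4 · (2,2)A 2/6 · (2,3)B 3/4 · (2,5)A 1/3
Row 3: (3,1)A 4/4 · (3,3)B 4/6 · (3,4)B 6/7 · (3,5)B 3/4
Row 4: (4,1)A 2/2 · (4,2)A 2/4 · (4,3)B 3/4 · (4,4)B 5/5 · (4,5)B 3/3
The smallest same-type fraction is 1/3 at (1,1), which reduces to 1/3. Any threshold above that leaves this individual unsatisfied.

1/3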